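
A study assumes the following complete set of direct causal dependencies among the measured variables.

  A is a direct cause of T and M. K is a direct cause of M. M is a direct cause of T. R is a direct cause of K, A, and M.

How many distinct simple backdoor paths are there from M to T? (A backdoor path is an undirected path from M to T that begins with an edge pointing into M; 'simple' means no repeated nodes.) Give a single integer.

A backdoor path from M to T is any simple undirected path whose first edge points into M (i.e. leaves M via a parent).
Parents of M: {A, K, R}.
Enumerating:
  P1: M <- R -> A -> T
  P2: M <- K <- R -> A -> T
  P3: M <- A -> T
That exhausts the simple backdoor paths. Count: 3.

3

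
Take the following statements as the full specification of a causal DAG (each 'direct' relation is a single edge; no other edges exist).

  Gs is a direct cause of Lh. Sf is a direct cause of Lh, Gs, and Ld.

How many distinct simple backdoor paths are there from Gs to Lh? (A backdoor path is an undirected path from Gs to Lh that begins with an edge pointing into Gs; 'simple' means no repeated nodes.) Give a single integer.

1

A backdoor path from Gs to Lh is any simple undirected path whose first edge points into Gs (i.e. leaves Gs via a parent).
Parents of Gs: {Sf}.
Enumerating:
  P1: Gs <- Sf -> Lh
That exhausts the simple backdoor paths. Count: 1.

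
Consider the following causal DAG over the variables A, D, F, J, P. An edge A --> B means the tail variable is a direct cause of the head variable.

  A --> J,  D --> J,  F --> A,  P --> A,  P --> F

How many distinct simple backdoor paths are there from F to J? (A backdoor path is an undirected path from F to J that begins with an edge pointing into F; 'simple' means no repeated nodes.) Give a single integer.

A backdoor path from F to J is any simple undirected path whose first edge points into F (i.e. leaves F via a parent).
Parents of F: {P}.
Enumerating:
  P1: F <- P -> A -> J
That exhausts the simple backdoor paths. Count: 1.

1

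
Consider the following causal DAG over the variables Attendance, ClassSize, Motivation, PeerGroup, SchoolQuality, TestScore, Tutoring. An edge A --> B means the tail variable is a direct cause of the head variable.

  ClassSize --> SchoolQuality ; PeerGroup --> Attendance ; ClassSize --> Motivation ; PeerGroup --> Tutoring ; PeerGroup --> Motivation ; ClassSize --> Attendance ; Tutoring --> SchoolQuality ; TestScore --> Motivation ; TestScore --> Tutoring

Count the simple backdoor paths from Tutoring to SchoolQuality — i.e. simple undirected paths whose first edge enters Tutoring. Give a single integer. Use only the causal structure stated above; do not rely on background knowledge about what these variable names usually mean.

4

A backdoor path from Tutoring to SchoolQuality is any simple undirected path whose first edge points into Tutoring (i.e. leaves Tutoring via a parent).
Parents of Tutoring: {PeerGroup, TestScore}.
Enumerating:
  P1: Tutoring <- TestScore -> Motivation <- PeerGroup -> Attendance <- ClassSize -> SchoolQuality
  P2: Tutoring <- TestScore -> Motivation <- ClassSize -> SchoolQuality
  P3: Tutoring <- PeerGroup -> Motivation <- ClassSize -> SchoolQuality
  P4: Tutoring <- PeerGroup -> Attendance <- ClassSize -> SchoolQuality
That exhausts the simple backdoor paths. Count: 4.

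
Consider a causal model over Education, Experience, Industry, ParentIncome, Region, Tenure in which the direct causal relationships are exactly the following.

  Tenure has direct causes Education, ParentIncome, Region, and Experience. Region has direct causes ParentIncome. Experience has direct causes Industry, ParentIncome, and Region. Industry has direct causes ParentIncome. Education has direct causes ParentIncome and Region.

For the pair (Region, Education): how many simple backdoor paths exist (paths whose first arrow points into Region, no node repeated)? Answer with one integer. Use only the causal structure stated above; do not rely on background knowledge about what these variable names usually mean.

4

A backdoor path from Region to Education is any simple undirected path whose first edge points into Region (i.e. leaves Region via a parent).
Parents of Region: {ParentIncome}.
Enumerating:
  P1: Region <- ParentIncome -> Education
  P2: Region <- ParentIncome -> Industry -> Experience -> Tenure <- Education
  P3: Region <- ParentIncome -> Experience -> Tenure <- Education
  P4: Region <- ParentIncome -> Tenure <- Education
That exhausts the simple backdoor paths. Count: 4.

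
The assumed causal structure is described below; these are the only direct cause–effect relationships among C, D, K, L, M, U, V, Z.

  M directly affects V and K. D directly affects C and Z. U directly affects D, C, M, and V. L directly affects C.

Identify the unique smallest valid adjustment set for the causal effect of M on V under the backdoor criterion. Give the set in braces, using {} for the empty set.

Variables eligible for adjustment (non-descendants of M, excluding M and V): {C, D, L, U, Z}.
Backdoor paths from M to V:
  P1: M <- U -> V
The empty set is not sufficient: P1 (M <- U -> V) has no collider blocking it and no conditioned non-collider, so it is open.
Try {U}:
  P1: blocked at fork node U ∈ conditioning set.
{U} contains no descendant of M and blocks every backdoor path.
No other singleton works — e.g. {D} leaves P1 open — so {U} is the unique smallest valid adjustment set.

{U}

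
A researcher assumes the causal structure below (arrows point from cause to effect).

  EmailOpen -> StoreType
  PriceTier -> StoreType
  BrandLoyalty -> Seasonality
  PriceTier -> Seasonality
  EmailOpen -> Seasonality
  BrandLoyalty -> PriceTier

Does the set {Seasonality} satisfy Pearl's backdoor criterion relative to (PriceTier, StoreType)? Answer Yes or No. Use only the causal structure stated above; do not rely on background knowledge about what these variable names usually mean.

No

Backdoor paths from PriceTier to StoreType (paths whose first edge points into PriceTier):
  P1: PriceTier <- BrandLoyalty -> Seasonality <- EmailOpen -> StoreType
Condition 1 (no descendant of PriceTier in the set): FAILS — Seasonality is a descendant of PriceTier.
Condition 2 (every backdoor path blocked by {Seasonality}):
  P1: open — collider(s) Seasonality are conditioned on (or have a conditioned descendant) and no non-collider on the path is in the set.
{Seasonality} does not satisfy the backdoor criterion.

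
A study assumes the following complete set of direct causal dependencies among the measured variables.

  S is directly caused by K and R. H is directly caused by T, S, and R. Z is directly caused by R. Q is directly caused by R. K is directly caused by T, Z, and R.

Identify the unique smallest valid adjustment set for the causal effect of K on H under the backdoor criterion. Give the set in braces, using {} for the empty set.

Variables eligible for adjustment (non-descendants of K, excluding K and H): {Q, R, T, Z}.
Backdoor paths from K to H:
  P1: K <- R -> S -> H
  P2: K <- R -> H
  P3: K <- T -> H
  P4: K <- Z <- R -> S -> H
  P5: K <- Z <- R -> H
The empty set is not sufficient: P1 (K <- R -> S -> H) has no collider blocking it and no conditioned non-collider, so it is open.
Try {R, T}:
  P1: blocked at fork node R ∈ conditioning set.
  P2: blocked at fork node R ∈ conditioning set.
  P3: blocked at fork node T ∈ conditioning set.
  P4: blocked at fork node R ∈ conditioning set.
  P5: blocked at fork node R ∈ conditioning set.
{R, T} contains no descendant of K and blocks every backdoor path.
Every element of {R, T} is needed (dropping R leaves P1 open; dropping T leaves P3 open), so no proper subset is valid.
Among all size-2 subsets of the eligible variables, only {R, T} blocks every backdoor path, so it is the unique smallest valid adjustment set.

{R, T}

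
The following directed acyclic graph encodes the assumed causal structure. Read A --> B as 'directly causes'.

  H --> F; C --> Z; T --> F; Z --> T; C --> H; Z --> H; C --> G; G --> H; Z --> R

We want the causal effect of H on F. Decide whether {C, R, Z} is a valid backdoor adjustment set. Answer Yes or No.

Yes

Backdoor paths from H to F (paths whose first edge points into H):
  P1: H <- C -> Z -> T -> F
  P2: H <- Z -> T -> F
  P3: H <- G <- C -> Z -> T -> F
Condition 1 (no descendant of H in the set): holds — descendants of H are {F}; none are in {C, R, Z}.
Condition 2 (every backdoor path blocked by {C, R, Z}):
  P1: blocked at fork node C ∈ conditioning set.
  P2: blocked at fork node Z ∈ conditioning set.
  P3: blocked at fork node C ∈ conditioning set.
{C, R, Z} satisfies the backdoor criterion.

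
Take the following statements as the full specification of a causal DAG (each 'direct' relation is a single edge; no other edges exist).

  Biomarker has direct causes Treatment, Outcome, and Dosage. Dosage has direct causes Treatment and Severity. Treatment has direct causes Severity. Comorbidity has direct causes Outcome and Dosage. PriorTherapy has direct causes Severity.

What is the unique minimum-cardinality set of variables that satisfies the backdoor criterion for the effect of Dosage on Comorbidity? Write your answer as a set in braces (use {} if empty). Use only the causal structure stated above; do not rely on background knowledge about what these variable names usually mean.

{}

Variables eligible for adjustment (non-descendants of Dosage, excluding Dosage and Comorbidity): {Outcome, PriorTherapy, Severity, Treatment}.
Backdoor paths from Dosage to Comorbidity:
  P1: Dosage <- Severity -> Treatment -> Biomarker <- Outcome -> Comorbidity
  P2: Dosage <- Treatment -> Biomarker <- Outcome -> Comorbidity
Each backdoor path contains an unconditioned collider, so every path is already blocked with the empty conditioning set:
  P1: blocked at collider Biomarker (neither it nor any descendant is in the conditioning set).
  P2: blocked at collider Biomarker (neither it nor any descendant is in the conditioning set).
The empty set is therefore the unique smallest valid set.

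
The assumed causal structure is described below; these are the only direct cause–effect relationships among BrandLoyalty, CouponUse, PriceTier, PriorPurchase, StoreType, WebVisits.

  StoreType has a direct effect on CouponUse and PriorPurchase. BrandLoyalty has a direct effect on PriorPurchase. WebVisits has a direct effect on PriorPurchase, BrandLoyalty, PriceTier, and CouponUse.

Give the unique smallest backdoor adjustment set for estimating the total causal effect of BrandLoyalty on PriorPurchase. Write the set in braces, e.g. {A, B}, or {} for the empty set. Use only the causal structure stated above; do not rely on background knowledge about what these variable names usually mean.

Variables eligible for adjustment (non-descendants of BrandLoyalty, excluding BrandLoyalty and PriorPurchase): {CouponUse, PriceTier, StoreType, WebVisits}.
Backdoor paths from BrandLoyalty to PriorPurchase:
  P1: BrandLoyalty <- WebVisits -> PriorPurchase
  P2: BrandLoyalty <- WebVisits -> CouponUse <- StoreType -> PriorPurchase
The empty set is not sufficient: P1 (BrandLoyalty <- WebVisits -> PriorPurchase) has no collider blocking it and no conditioned non-collider, so it is open.
Try {WebVisits}:
  P1: blocked at fork node WebVisits ∈ conditioning set.
  P2: blocked at fork node WebVisits ∈ conditioning set.
{WebVisits} contains no descendant of BrandLoyalty and blocks every backdoor path.
No other singleton works — e.g. {PriceTier} leaves P1 open — so {WebVisits} is the unique smallest valid adjustment set.

{WebVisits}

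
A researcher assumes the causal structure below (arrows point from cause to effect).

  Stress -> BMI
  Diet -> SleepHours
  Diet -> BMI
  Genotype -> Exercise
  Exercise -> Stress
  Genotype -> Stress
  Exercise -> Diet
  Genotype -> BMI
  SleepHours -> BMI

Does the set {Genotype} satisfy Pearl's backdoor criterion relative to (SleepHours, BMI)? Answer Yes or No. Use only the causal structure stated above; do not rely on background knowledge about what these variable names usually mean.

No

Backdoor paths from SleepHours to BMI (paths whose first edge points into SleepHours):
  P1: SleepHours <- Diet <- Exercise <- Genotype -> Stress -> BMI
  P2: SleepHours <- Diet <- Exercise <- Genotype -> BMI
  P3: SleepHours <- Diet <- Exercise -> Stress <- Genotype -> BMI
  P4: SleepHours <- Diet <- Exercise -> Stress -> BMI
  P5: SleepHours <- Diet -> BMI
Condition 1 (no descendant of SleepHours in the set): holds — descendants of SleepHours are {BMI}; none are in {Genotype}.
Condition 2 (every backdoor path blocked by {Genotype}):
  P1: blocked at fork node Genotype ∈ conditioning set.
  P2: blocked at fork node Genotype ∈ conditioning set.
  P3: blocked at collider Stress (neither it nor any descendant is in the conditioning set).
  P4: open — no interior node is in the conditioning set.
  P5: open — no interior node is in the conditioning set.
{Genotype} does not satisfy the backdoor criterion.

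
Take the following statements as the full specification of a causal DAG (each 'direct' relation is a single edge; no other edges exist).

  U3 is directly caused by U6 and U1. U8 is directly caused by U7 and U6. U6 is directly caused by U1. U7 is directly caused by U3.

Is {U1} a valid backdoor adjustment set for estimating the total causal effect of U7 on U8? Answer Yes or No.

Backdoor paths from U7 to U8 (paths whose first edge points into U7):
  P1: U7 <- U3 <- U1 -> U6 -> U8
  P2: U7 <- U3 <- U6 -> U8
Condition 1 (no descendant of U7 in the set): holds — descendants of U7 are {U8}; none are in {U1}.
Condition 2 (every backdoor path blocked by {U1}):
  P1: blocked at fork node U1 ∈ conditioning set.
  P2: open — no interior node is in the conditioning set.
{U1} does not satisfy the backdoor criterion.

No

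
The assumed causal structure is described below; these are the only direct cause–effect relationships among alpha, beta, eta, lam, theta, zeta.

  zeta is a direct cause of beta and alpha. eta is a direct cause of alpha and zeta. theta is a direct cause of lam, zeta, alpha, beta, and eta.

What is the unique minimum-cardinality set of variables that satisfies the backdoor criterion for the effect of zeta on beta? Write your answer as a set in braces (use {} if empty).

Variables eligible for adjustment (non-descendants of zeta, excluding zeta and beta): {eta, lam, theta}.
Backdoor paths from zeta to beta:
  P1: zeta <- theta -> beta
  P2: zeta <- eta <- theta -> beta
  P3: zeta <- eta -> alpha <- theta -> beta
The empty set is not sufficient: P1 (zeta <- theta -> beta) has no collider blocking it and no conditioned non-collider, so it is open.
Try {theta}:
  P1: blocked at fork node theta ∈ conditioning set.
  P2: blocked at fork node theta ∈ conditioning set.
  P3: blocked at collider alpha (neither it nor any descendant is in the conditioning set).
{theta} contains no descendant of zeta and blocks every backdoor path.
No other singleton works — e.g. {eta} leaves P1 open — so {theta} is the unique smallest valid adjustment set.

{theta}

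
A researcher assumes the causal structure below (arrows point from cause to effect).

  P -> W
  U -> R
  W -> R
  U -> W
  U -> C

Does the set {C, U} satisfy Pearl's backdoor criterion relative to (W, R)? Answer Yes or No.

Backdoor paths from W to R (paths whose first edge points into W):
  P1: W <- U -> R
Condition 1 (no descendant of W in the set): holds — descendants of W are {R}; none are in {C, U}.
Condition 2 (every backdoor path blocked by {C, U}):
  P1: blocked at fork node U ∈ conditioning set.
{C, U} satisfies the backdoor criterion.

Yes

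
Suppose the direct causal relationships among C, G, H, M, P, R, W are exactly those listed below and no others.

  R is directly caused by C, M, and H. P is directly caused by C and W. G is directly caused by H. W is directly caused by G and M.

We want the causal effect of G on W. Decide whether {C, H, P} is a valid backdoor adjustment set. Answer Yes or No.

No

Backdoor paths from G to W (paths whose first edge points into G):
  P1: G <- H -> R <- M -> W
  P2: G <- H -> R <- C -> P <- W
Condition 1 (no descendant of G in the set): FAILS — P is a descendant of G.
Condition 2 (every backdoor path blocked by {C, H, P}):
  P1: blocked at fork node H ∈ conditioning set.
  P2: blocked at fork node H ∈ conditioning set.
{C, H, P} does not satisfy the backdoor criterion.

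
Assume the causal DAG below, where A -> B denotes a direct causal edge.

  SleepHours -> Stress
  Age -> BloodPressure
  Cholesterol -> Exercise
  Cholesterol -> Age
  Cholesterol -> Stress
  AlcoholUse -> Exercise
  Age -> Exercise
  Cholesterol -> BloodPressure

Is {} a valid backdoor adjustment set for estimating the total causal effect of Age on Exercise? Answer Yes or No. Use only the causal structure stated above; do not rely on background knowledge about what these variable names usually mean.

Backdoor paths from Age to Exercise (paths whose first edge points into Age):
  P1: Age <- Cholesterol -> Exercise
Condition 1 (no descendant of Age in the set): holds — descendants of Age are {BloodPressure, Exercise}; none are in {}.
Condition 2 (every backdoor path blocked by {}):
  P1: open — no interior node is in the conditioning set.
{} does not satisfy the backdoor criterion.

No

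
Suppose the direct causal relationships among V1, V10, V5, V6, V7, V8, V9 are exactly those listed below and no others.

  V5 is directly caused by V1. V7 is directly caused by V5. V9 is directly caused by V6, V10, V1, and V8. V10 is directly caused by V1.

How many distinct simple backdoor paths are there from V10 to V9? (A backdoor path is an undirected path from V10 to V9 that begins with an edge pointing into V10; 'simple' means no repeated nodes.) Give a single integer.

A backdoor path from V10 to V9 is any simple undirected path whose first edge points into V10 (i.e. leaves V10 via a parent).
Parents of V10: {V1}.
Enumerating:
  P1: V10 <- V1 -> V9
That exhausts the simple backdoor paths. Count: 1.

1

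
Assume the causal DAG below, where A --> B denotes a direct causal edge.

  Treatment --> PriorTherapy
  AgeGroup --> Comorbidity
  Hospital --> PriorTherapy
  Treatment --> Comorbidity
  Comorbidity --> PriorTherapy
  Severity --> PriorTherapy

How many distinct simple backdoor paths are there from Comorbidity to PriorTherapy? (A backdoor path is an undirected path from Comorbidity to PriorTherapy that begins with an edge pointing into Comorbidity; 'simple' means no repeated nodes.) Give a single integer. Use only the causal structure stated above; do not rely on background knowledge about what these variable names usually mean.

1

A backdoor path from Comorbidity to PriorTherapy is any simple undirected path whose first edge points into Comorbidity (i.e. leaves Comorbidity via a parent).
Parents of Comorbidity: {AgeGroup, Treatment}.
Enumerating:
  P1: Comorbidity <- Treatment -> PriorTherapy
That exhausts the simple backdoor paths. Count: 1.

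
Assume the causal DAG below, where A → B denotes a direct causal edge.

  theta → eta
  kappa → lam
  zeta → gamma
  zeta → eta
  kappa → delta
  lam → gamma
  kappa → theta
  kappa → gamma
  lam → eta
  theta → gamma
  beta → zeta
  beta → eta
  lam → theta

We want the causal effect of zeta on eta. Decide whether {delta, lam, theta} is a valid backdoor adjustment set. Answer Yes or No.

No

Backdoor paths from zeta to eta (paths whose first edge points into zeta):
  P1: zeta <- beta -> eta
Condition 1 (no descendant of zeta in the set): holds — descendants of zeta are {eta, gamma}; none are in {delta, lam, theta}.
Condition 2 (every backdoor path blocked by {delta, lam, theta}):
  P1: open — no interior node is in the conditioning set.
{delta, lam, theta} does not satisfy the backdoor criterion.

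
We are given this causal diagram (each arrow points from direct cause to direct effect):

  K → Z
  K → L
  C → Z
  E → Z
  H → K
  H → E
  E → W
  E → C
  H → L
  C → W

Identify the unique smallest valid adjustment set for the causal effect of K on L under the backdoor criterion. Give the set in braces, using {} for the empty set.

{H}

Variables eligible for adjustment (non-descendants of K, excluding K and L): {C, E, H, W}.
Backdoor paths from K to L:
  P1: K <- H -> L
The empty set is not sufficient: P1 (K <- H -> L) has no collider blocking it and no conditioned non-collider, so it is open.
Try {H}:
  P1: blocked at fork node H ∈ conditioning set.
{H} contains no descendant of K and blocks every backdoor path.
No other singleton works — e.g. {E} leaves P1 open — so {H} is the unique smallest valid adjustment set.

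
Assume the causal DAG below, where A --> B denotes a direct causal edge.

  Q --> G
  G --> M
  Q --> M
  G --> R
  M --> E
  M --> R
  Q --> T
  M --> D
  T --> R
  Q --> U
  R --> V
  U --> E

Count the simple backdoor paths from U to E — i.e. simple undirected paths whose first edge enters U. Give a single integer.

5

A backdoor path from U to E is any simple undirected path whose first edge points into U (i.e. leaves U via a parent).
Parents of U: {Q}.
Enumerating:
  P1: U <- Q -> T -> R <- G -> M -> E
  P2: U <- Q -> T -> R <- M -> E
  P3: U <- Q -> G -> M -> E
  P4: U <- Q -> G -> R <- M -> E
  P5: U <- Q -> M -> E
That exhausts the simple backdoor paths. Count: 5.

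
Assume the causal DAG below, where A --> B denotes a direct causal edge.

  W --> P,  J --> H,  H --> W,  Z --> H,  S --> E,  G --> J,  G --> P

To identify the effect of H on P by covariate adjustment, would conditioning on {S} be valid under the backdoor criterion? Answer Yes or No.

No

Backdoor paths from H to P (paths whose first edge points into H):
  P1: H <- J <- G -> P
Condition 1 (no descendant of H in the set): holds — descendants of H are {P, W}; none are in {S}.
Condition 2 (every backdoor path blocked by {S}):
  P1: open — no interior node is in the conditioning set.
{S} does not satisfy the backdoor criterion.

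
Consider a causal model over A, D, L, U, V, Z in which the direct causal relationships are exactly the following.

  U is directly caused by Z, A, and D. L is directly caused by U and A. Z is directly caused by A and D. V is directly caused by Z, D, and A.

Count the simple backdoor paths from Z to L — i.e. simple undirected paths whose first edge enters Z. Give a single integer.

7

A backdoor path from Z to L is any simple undirected path whose first edge points into Z (i.e. leaves Z via a parent).
Parents of Z: {A, D}.
Enumerating:
  P1: Z <- A -> U -> L
  P2: Z <- A -> V <- D -> U -> L
  P3: Z <- A -> L
  P4: Z <- D -> U <- A -> L
  P5: Z <- D -> U -> L
  P6: Z <- D -> V <- A -> U -> L
  P7: Z <- D -> V <- A -> L
That exhausts the simple backdoor paths. Count: 7.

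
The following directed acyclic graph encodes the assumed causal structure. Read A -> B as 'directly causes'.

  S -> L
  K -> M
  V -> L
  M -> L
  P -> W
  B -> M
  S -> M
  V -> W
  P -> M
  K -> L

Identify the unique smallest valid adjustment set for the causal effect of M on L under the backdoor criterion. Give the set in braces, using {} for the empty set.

{K, S}

Variables eligible for adjustment (non-descendants of M, excluding M and L): {B, K, P, S, V, W}.
Backdoor paths from M to L:
  P1: M <- P -> W <- V -> L
  P2: M <- K -> L
  P3: M <- S -> L
The empty set is not sufficient: P2 (M <- K -> L) has no collider blocking it and no conditioned non-collider, so it is open.
Try {K, S}:
  P1: blocked at collider W (neither it nor any descendant is in the conditioning set).
  P2: blocked at fork node K ∈ conditioning set.
  P3: blocked at fork node S ∈ conditioning set.
{K, S} contains no descendant of M and blocks every backdoor path.
Every element of {K, S} is needed (dropping K leaves P2 open; dropping S leaves P3 open), so no proper subset is valid.
Among all size-2 subsets of the eligible variables, only {K, S} blocks every backdoor path, so it is the unique smallest valid adjustment set.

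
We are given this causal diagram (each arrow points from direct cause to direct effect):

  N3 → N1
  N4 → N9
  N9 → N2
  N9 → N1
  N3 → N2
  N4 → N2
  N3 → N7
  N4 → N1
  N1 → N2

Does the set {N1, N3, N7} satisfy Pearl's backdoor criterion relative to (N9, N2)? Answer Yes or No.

No

Backdoor paths from N9 to N2 (paths whose first edge points into N9):
  P1: N9 <- N4 -> N1 <- N3 -> N2
  P2: N9 <- N4 -> N1 -> N2
  P3: N9 <- N4 -> N2
Condition 1 (no descendant of N9 in the set): FAILS — N1 is a descendant of N9.
Condition 2 (every backdoor path blocked by {N1, N3, N7}):
  P1: blocked at fork node N3 ∈ conditioning set.
  P2: blocked at chain node N1 ∈ conditioning set.
  P3: open — no interior node is in the conditioning set.
{N1, N3, N7} does not satisfy the backdoor criterion.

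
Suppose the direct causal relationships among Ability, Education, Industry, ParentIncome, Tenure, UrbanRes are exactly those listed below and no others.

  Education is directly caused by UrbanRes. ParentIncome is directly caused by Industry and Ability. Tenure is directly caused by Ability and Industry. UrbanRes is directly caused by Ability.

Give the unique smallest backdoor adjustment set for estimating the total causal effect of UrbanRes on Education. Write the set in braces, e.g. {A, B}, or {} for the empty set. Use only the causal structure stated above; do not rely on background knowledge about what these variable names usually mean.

{}

Variables eligible for adjustment (non-descendants of UrbanRes, excluding UrbanRes and Education): {Ability, Industry, ParentIncome, Tenure}.
Backdoor paths from UrbanRes to Education:
  (none)
With no backdoor paths the empty set already satisfies the criterion, and it is trivially minimal.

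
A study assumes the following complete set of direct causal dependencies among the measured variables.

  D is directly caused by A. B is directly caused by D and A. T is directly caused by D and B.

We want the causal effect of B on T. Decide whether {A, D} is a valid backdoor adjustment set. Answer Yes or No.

Backdoor paths from B to T (paths whose first edge points into B):
  P1: B <- A -> D -> T
  P2: B <- D -> T
Condition 1 (no descendant of B in the set): holds — descendants of B are {T}; none are in {A, D}.
Condition 2 (every backdoor path blocked by {A, D}):
  P1: blocked at fork node A ∈ conditioning set.
  P2: blocked at fork node D ∈ conditioning set.
{A, D} satisfies the backdoor criterion.

Yes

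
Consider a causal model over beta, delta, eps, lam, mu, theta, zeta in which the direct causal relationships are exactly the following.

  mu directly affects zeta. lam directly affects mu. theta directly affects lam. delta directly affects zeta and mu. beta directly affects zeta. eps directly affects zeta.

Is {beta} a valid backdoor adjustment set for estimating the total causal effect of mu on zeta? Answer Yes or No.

No

Backdoor paths from mu to zeta (paths whose first edge points into mu):
  P1: mu <- delta -> zeta
Condition 1 (no descendant of mu in the set): holds — descendants of mu are {zeta}; none are in {beta}.
Condition 2 (every backdoor path blocked by {beta}):
  P1: open — no interior node is in the conditioning set.
{beta} does not satisfy the backdoor criterion.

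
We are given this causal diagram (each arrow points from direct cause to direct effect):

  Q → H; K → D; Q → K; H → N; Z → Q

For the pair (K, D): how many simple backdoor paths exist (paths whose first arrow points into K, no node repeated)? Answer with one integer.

0

A backdoor path from K to D is any simple undirected path whose first edge points into K (i.e. leaves K via a parent).
Parents of K: {Q}.
No simple path from any parent of K reaches D without revisiting K, so there are no backdoor paths.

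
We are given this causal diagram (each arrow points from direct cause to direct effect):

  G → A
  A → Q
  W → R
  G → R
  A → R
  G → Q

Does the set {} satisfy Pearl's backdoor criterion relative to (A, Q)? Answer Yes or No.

No

Backdoor paths from A to Q (paths whose first edge points into A):
  P1: A <- G -> Q
Condition 1 (no descendant of A in the set): holds — descendants of A are {Q, R}; none are in {}.
Condition 2 (every backdoor path blocked by {}):
  P1: open — no interior node is in the conditioning set.
{} does not satisfy the backdoor criterion.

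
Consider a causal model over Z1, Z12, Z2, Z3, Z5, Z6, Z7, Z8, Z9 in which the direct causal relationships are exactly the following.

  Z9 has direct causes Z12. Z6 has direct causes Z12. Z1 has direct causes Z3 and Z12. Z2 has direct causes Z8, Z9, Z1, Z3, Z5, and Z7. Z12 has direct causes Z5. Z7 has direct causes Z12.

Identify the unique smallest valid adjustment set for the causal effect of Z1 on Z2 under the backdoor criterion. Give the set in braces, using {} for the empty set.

{Z12, Z3}

Variables eligible for adjustment (non-descendants of Z1, excluding Z1 and Z2): {Z12, Z3, Z5, Z6, Z7, Z8, Z9}.
Backdoor paths from Z1 to Z2:
  P1: Z1 <- Z12 <- Z5 -> Z2
  P2: Z1 <- Z12 -> Z7 -> Z2
  P3: Z1 <- Z12 -> Z9 -> Z2
  P4: Z1 <- Z3 -> Z2
The empty set is not sufficient: P1 (Z1 <- Z12 <- Z5 -> Z2) has no collider blocking it and no conditioned non-collider, so it is open.
Try {Z12, Z3}:
  P1: blocked at chain node Z12 ∈ conditioning set.
  P2: blocked at fork node Z12 ∈ conditioning set.
  P3: blocked at fork node Z12 ∈ conditioning set.
  P4: blocked at fork node Z3 ∈ conditioning set.
{Z12, Z3} contains no descendant of Z1 and blocks every backdoor path.
Every element of {Z12, Z3} is needed (dropping Z12 leaves P1 open; dropping Z3 leaves P4 open), so no proper subset is valid.
Among all size-2 subsets of the eligible variables, only {Z12, Z3} blocks every backdoor path, so it is the unique smallest valid adjustment set.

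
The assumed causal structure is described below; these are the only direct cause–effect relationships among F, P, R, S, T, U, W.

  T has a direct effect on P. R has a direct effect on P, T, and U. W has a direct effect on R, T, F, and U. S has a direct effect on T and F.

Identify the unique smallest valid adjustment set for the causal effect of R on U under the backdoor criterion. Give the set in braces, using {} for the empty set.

Variables eligible for adjustment (non-descendants of R, excluding R and U): {F, S, W}.
Backdoor paths from R to U:
  P1: R <- W -> U
The empty set is not sufficient: P1 (R <- W -> U) has no collider blocking it and no conditioned non-collider, so it is open.
Try {W}:
  P1: blocked at fork node W ∈ conditioning set.
{W} contains no descendant of R and blocks every backdoor path.
No other singleton works — e.g. {S} leaves P1 open — so {W} is the unique smallest valid adjustment set.

{W}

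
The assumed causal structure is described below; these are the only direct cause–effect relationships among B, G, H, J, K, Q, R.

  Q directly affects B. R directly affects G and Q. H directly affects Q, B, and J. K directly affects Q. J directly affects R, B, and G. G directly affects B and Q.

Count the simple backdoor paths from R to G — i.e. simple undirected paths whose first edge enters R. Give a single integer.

8

A backdoor path from R to G is any simple undirected path whose first edge points into R (i.e. leaves R via a parent).
Parents of R: {J}.
Enumerating:
  P1: R <- J <- H -> Q <- G
  P2: R <- J <- H -> Q -> B <- G
  P3: R <- J <- H -> B <- G
  P4: R <- J <- H -> B <- Q <- G
  P5: R <- J -> G
  P6: R <- J -> B <- H -> Q <- G
  P7: R <- J -> B <- G
  P8: R <- J -> B <- Q <- G
That exhausts the simple backdoor paths. Count: 8.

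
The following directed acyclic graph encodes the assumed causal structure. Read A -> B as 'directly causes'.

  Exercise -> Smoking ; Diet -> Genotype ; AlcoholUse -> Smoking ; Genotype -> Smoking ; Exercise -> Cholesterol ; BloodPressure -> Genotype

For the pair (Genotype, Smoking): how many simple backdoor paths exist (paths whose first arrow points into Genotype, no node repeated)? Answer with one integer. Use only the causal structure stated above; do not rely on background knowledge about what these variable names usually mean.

A backdoor path from Genotype to Smoking is any simple undirected path whose first edge points into Genotype (i.e. leaves Genotype via a parent).
Parents of Genotype: {BloodPressure, Diet}.
No simple path from any parent of Genotype reaches Smoking without revisiting Genotype, so there are no backdoor paths.

0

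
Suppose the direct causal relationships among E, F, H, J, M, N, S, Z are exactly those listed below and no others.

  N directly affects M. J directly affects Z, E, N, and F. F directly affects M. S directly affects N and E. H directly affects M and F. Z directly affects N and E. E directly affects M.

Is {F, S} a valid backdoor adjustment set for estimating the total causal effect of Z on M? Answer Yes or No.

Backdoor paths from Z to M (paths whose first edge points into Z):
  P1: Z <- J -> F <- H -> M
  P2: Z <- J -> F -> M
  P3: Z <- J -> E <- S -> N -> M
  P4: Z <- J -> E -> M
  P5: Z <- J -> N <- S -> E -> M
  P6: Z <- J -> N -> M
Condition 1 (no descendant of Z in the set): holds — descendants of Z are {E, M, N}; none are in {F, S}.
Condition 2 (every backdoor path blocked by {F, S}):
  P1: open — collider(s) F are conditioned on (or have a conditioned descendant) and no non-collider on the path is in the set.
  P2: blocked at chain node F ∈ conditioning set.
  P3: blocked at collider E (neither it nor any descendant is in the conditioning set).
  P4: open — no interior node is in the conditioning set.
  P5: blocked at collider N (neither it nor any descendant is in the conditioning set).
  P6: open — no interior node is in the conditioning set.
{F, S} does not satisfy the backdoor criterion.

No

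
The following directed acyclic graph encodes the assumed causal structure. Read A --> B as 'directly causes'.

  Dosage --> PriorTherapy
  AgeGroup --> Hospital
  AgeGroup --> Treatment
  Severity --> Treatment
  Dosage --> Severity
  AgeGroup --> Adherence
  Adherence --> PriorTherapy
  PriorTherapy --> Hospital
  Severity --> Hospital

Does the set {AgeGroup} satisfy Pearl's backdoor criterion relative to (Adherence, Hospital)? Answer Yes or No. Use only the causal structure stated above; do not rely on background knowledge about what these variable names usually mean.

Backdoor paths from Adherence to Hospital (paths whose first edge points into Adherence):
  P1: Adherence <- AgeGroup -> Treatment <- Severity <- Dosage -> PriorTherapy -> Hospital
  P2: Adherence <- AgeGroup -> Treatment <- Severity -> Hospital
  P3: Adherence <- AgeGroup -> Hospital
Condition 1 (no descendant of Adherence in the set): holds — descendants of Adherence are {Hospital, PriorTherapy}; none are in {AgeGroup}.
Condition 2 (every backdoor path blocked by {AgeGroup}):
  P1: blocked at fork node AgeGroup ∈ conditioning set.
  P2: blocked at fork node AgeGroup ∈ conditioning set.
  P3: blocked at fork node AgeGroup ∈ conditioning set.
{AgeGroup} satisfies the backdoor criterion.

Yes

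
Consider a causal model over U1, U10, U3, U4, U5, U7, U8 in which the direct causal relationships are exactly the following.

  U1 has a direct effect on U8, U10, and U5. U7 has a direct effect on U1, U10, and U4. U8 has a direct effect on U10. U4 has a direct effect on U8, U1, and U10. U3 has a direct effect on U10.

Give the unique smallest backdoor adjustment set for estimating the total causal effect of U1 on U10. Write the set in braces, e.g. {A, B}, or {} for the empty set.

Variables eligible for adjustment (non-descendants of U1, excluding U1 and U10): {U3, U4, U7}.
Backdoor paths from U1 to U10:
  P1: U1 <- U7 -> U4 -> U8 -> U10
  P2: U1 <- U7 -> U4 -> U10
  P3: U1 <- U7 -> U10
  P4: U1 <- U4 <- U7 -> U10
  P5: U1 <- U4 -> U8 -> U10
  P6: U1 <- U4 -> U10
The empty set is not sufficient: P1 (U1 <- U7 -> U4 -> U8 -> U10) has no collider blocking it and no conditioned non-collider, so it is open.
Try {U4, U7}:
  P1: blocked at fork node U7 ∈ conditioning set.
  P2: blocked at fork node U7 ∈ conditioning set.
  P3: blocked at fork node U7 ∈ conditioning set.
  P4: blocked at chain node U4 ∈ conditioning set.
  P5: blocked at fork node U4 ∈ conditioning set.
  P6: blocked at fork node U4 ∈ conditioning set.
{U4, U7} contains no descendant of U1 and blocks every backdoor path.
Every element of {U4, U7} is needed (dropping U4 leaves P5 open; dropping U7 leaves P3 open), so no proper subset is valid.
Among all size-2 subsets of the eligible variables, only {U4, U7} blocks every backdoor path, so it is the unique smallest valid adjustment set.

{U4, U7}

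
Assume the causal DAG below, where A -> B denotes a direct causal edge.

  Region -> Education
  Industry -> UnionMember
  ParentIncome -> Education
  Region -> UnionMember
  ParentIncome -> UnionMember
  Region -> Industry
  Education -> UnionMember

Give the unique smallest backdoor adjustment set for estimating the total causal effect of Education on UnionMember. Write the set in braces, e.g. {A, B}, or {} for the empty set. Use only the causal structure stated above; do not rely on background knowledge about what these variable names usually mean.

Variables eligible for adjustment (non-descendants of Education, excluding Education and UnionMember): {Industry, ParentIncome, Region}.
Backdoor paths from Education to UnionMember:
  P1: Education <- ParentIncome -> UnionMember
  P2: Education <- Region -> Industry -> UnionMember
  P3: Education <- Region -> UnionMember
The empty set is not sufficient: P1 (Education <- ParentIncome -> UnionMember) has no collider blocking it and no conditioned non-collider, so it is open.
Try {ParentIncome, Region}:
  P1: blocked at fork node ParentIncome ∈ conditioning set.
  P2: blocked at fork node Region ∈ conditioning set.
  P3: blocked at fork node Region ∈ conditioning set.
{ParentIncome, Region} contains no descendant of Education and blocks every backdoor path.
Every element of {ParentIncome, Region} is needed (dropping ParentIncome leaves P1 open; dropping Region leaves P2 open), so no proper subset is valid.
Among all size-2 subsets of the eligible variables, only {ParentIncome, Region} blocks every backdoor path, so it is the unique smallest valid adjustment set.

{ParentIncome, Region}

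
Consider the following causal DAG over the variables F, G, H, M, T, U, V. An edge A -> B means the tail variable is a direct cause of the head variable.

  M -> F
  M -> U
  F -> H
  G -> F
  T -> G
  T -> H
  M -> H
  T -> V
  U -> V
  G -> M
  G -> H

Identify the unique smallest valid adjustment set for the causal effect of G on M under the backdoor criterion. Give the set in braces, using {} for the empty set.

{}

Variables eligible for adjustment (non-descendants of G, excluding G and M): {T}.
Backdoor paths from G to M:
  P1: G <- T -> V <- U <- M
  P2: G <- T -> H <- M
  P3: G <- T -> H <- F <- M
Each backdoor path contains an unconditioned collider, so every path is already blocked with the empty conditioning set:
  P1: blocked at collider V (neither it nor any descendant is in the conditioning set).
  P2: blocked at collider H (neither it nor any descendant is in the conditioning set).
  P3: blocked at collider H (neither it nor any descendant is in the conditioning set).
The empty set is therefore the unique smallest valid set.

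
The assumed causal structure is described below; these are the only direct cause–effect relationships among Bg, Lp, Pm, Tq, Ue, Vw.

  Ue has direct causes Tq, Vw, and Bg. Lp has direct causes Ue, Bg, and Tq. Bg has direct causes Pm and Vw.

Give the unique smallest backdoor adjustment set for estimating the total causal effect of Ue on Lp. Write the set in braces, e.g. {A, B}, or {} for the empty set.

{Bg, Tq}

Variables eligible for adjustment (non-descendants of Ue, excluding Ue and Lp): {Bg, Pm, Tq, Vw}.
Backdoor paths from Ue to Lp:
  P1: Ue <- Vw -> Bg -> Lp
  P2: Ue <- Tq -> Lp
  P3: Ue <- Bg -> Lp
The empty set is not sufficient: P1 (Ue <- Vw -> Bg -> Lp) has no collider blocking it and no conditioned non-collider, so it is open.
Try {Bg, Tq}:
  P1: blocked at chain node Bg ∈ conditioning set.
  P2: blocked at fork node Tq ∈ conditioning set.
  P3: blocked at fork node Bg ∈ conditioning set.
{Bg, Tq} contains no descendant of Ue and blocks every backdoor path.
Every element of {Bg, Tq} is needed (dropping Bg leaves P1 open; dropping Tq leaves P2 open), so no proper subset is valid.
Among all size-2 subsets of the eligible variables, only {Bg, Tq} blocks every backdoor path, so it is the unique smallest valid adjustment set.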